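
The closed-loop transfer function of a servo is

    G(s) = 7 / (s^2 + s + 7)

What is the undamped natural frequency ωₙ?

ωₙ ≈ 2.646 rad/s

Compare the denominator to the standard form s^2 + 2ζωₙs + ωₙ².
ωₙ² = 7, so ωₙ = √7 ≈ 2.646 rad/s.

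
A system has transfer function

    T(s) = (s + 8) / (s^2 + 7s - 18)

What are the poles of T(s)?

s = -9, 2

The poles are the roots of the denominator s^2 + 7s - 18 = 0.
Factoring: (s + 9)(s - 2) = 0, so s = -9 and s = 2.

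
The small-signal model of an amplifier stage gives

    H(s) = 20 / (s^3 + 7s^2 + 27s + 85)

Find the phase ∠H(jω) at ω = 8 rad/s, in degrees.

∠H(j8) ≈ 140.8°

At s = j8: numerator = 20, denominator = -363 - j296.
∠H = ∠num − ∠den = 0° − (-140.81°) = 140.8°.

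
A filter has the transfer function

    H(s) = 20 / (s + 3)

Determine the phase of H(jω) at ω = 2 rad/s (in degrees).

At s = j2: numerator = 20, denominator = 3 + j2.
∠H = ∠num − ∠den = 0° − (33.690°) = -33.69°.

∠H(j2) ≈ -33.69°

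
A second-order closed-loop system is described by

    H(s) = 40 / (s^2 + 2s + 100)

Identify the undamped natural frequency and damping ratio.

Compare the denominator to the standard form s^2 + 2ζωₙs + ωₙ².
ωₙ² = 100, so ωₙ = 10 rad/s.
2ζωₙ = 2, so ζ = 2/(2·10) = 0.1.

ωₙ = 10 rad/s, ζ = 0.1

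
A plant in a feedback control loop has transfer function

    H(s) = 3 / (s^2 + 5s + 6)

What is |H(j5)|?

|H(j5)| ≈ 0.09554

Substitute s = j5: numerator = 3, denominator = -19 + j25.
|H(j5)| = |3| / |-19 + j25| = 3 / 31.401 ≈ 0.09554.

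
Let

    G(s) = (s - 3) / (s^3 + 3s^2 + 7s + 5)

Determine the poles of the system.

s = -1 + 2j, -1 - 2j, -1

The poles are the roots of the denominator s^3 + 3s^2 + 7s + 5 = 0.
Trying s = -1: the polynomial evaluates to 0, so (s + 1) is a factor.
Dividing out leaves s^2 + 2s + 5 = 0.
The quadratic formula then gives s = -1 ± 2j.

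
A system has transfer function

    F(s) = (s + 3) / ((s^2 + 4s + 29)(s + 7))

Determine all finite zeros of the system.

Set the numerator to zero: s + 3 = 0.
So s = -3.

s = -3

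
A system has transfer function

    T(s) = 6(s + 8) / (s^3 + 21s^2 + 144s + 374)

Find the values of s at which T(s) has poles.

s = -5 ± 3j, -11

The poles are the roots of the denominator s^3 + 21s^2 + 144s + 374 = 0.
Trying s = -11: the polynomial evaluates to 0, so (s + 11) is a factor.
Dividing out leaves s^2 + 10s + 34 = 0.
The quadratic formula then gives s = -5 ± 3j.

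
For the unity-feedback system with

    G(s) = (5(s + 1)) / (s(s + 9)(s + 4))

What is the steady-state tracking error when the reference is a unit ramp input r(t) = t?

G(s) has one pole at the origin.
This is a Type 1 system. Kv = lim_{s→0} s·G(s) = 5/36.
e_ss = 1/Kv = 1/(5/36) = 36/5 ≈ 7.200.

e_ss = 7.200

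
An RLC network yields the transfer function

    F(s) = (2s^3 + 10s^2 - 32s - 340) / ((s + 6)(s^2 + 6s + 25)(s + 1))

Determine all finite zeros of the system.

s = 5, -5 ± 3j

Set the numerator to zero: 2s^3 + 10s^2 - 32s - 340 = 0, i.e. 2·(s^3 + 5s^2 - 16s - 170) = 0.
Factoring: (s - 5)(s^2 + 10s + 34) = 0.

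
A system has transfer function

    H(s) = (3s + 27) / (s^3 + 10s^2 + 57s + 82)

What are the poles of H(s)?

The poles are the roots of the denominator s^3 + 10s^2 + 57s + 82 = 0.
Trying s = -2: the polynomial evaluates to 0, so (s + 2) is a factor.
Dividing out leaves s^2 + 8s + 41 = 0.
The quadratic formula then gives s = -4 ± 5j.

s = -4 + 5j, -4 - 5j, -2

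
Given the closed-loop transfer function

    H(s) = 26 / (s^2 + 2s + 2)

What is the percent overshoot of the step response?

Comparing s^2 + 2s + 2 to s^2 + 2ζωₙs + ωₙ²: ωₙ = √2 ≈ 1.414 rad/s and ζ = 2/(2·√2) ≈ 0.7071.
%OS = 100·exp(−πζ/√(1−ζ²)) = 100·exp(−π·0.7071/√(1−0.7071²)) ≈ 4.32%.

%OS ≈ 4.32%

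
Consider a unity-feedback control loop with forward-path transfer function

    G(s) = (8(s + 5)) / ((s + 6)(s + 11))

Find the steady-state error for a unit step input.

G(s) has no poles at the origin.
This is a Type 0 system. Kp = lim_{s→0} G(s) = 40/66 = 20/33.
e_ss = 1/(1 + Kp) = 1/(1 + 20/33) = 33/53 ≈ 0.6226.

e_ss = 0.6226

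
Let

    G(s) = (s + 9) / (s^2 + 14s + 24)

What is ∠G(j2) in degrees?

∠G(j2) ≈ -41.93°

At s = j2: numerator = 9 + j2, denominator = 20 + j28.
∠G = ∠num − ∠den = 12.529° − (54.462°) = -41.93°.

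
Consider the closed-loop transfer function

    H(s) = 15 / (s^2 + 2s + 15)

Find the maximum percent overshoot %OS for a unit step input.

Comparing s^2 + 2s + 15 to s^2 + 2ζωₙs + ωₙ²: ωₙ = √15 ≈ 3.873 rad/s and ζ = 2/(2·√15) ≈ 0.2582.
%OS = 100·exp(−πζ/√(1−ζ²)) = 100·exp(−π·0.2582/√(1−0.2582²)) ≈ 43.2%.

%OS ≈ 43.2%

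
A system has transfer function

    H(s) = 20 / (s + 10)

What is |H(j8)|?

Substitute s = j8: numerator = 20, denominator = 10 + j8.
|H(j8)| = |20| / |10 + j8| = 20 / 12.806 ≈ 1.562.

|H(j8)| ≈ 1.562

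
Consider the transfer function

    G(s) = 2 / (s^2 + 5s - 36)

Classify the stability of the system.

unstable

The denominator s^2 + 5s - 36 factors as (s + 9)(s - 4), giving poles at s = -9, 4.
Since the pole(s) at s = 4 lie in the right half-plane, the system is unstable.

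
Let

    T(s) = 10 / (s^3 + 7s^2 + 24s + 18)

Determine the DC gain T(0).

Set s = 0: T(0) = (10) / (18) = 5/9.

T(0) = 5/9 ≈ 0.5556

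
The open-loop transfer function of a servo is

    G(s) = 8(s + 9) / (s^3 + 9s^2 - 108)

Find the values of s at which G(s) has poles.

The poles are the roots of the denominator s^3 + 9s^2 - 108 = 0.
Trying s = -6: the polynomial evaluates to 0, so (s + 6) is a factor.
Dividing out leaves s^2 + 3s - 18 = 0.
Factoring the quadratic: (s + 6)(s - 3) = 0.

s = -6, -6, 3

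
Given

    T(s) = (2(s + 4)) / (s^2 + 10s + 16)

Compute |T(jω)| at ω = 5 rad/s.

Substitute s = j5: numerator = 8 + j10, denominator = -9 + j50.
|T(j5)| = |8 + j10| / |-9 + j50| = 12.806 / 50.804 ≈ 0.2521.

|T(j5)| ≈ 0.2521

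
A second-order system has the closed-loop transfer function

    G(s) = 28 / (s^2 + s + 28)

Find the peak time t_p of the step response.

t_p ≈ 0.5964 s

Comparing s^2 + s + 28 to s^2 + 2ζωₙs + ωₙ²: ωₙ = √28 ≈ 5.292 rad/s and ζ = 1/(2·√28) ≈ 0.09449.
ζωₙ = 1/2 = 0.5, so ω_d = ωₙ√(1−ζ²) = √(ωₙ² − (ζωₙ)²) = √(28 − 0.5²) = √27.75 ≈ 5.268 rad/s.
t_p = π/ω_d = π/5.268 ≈ 0.5964 s.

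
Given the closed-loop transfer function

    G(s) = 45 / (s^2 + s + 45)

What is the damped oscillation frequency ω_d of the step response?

Comparing s^2 + s + 45 to s^2 + 2ζωₙs + ωₙ²: ωₙ = √45 ≈ 6.708 rad/s and ζ = 1/(2·√45) ≈ 0.07454.
ζωₙ = 1/2 = 0.5, so ω_d = ωₙ√(1−ζ²) = √(ωₙ² − (ζωₙ)²) = √(45 − 0.5²) = √44.75 ≈ 6.690 rad/s.

ω_d ≈ 6.690 rad/s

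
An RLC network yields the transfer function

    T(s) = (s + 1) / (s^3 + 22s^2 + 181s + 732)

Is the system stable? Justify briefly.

The denominator s^3 + 22s^2 + 181s + 732 factors as (s^2 + 10s + 61)(s + 12), giving poles at s = -5 + 6j, -5 - 6j, -12.
Since all poles lie strictly in the left half-plane, the system is stable.

stable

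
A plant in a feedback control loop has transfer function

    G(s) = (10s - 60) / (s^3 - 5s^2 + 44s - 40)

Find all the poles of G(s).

The poles are the roots of the denominator s^3 - 5s^2 + 44s - 40 = 0.
Trying s = 1: the polynomial evaluates to 0, so (s - 1) is a factor.
Dividing out leaves s^2 - 4s + 40 = 0.
The quadratic formula then gives s = 2 ± 6j.

s = 2 + 6j, 2 - 6j, 1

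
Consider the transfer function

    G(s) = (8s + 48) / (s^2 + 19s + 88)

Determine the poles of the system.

s = -8, -11

The poles are the roots of the denominator s^2 + 19s + 88 = 0.
Factoring: (s + 8)(s + 11) = 0, so s = -8 and s = -11.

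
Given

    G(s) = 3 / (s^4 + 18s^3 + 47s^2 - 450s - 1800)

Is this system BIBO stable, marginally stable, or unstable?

unstable

The denominator s^4 + 18s^3 + 47s^2 - 450s - 1800 factors as (s + 12)(s + 6)(s + 5)(s - 5), giving poles at s = -12, -6, -5, 5.
Since the pole(s) at s = 5 lie in the right half-plane, the system is unstable.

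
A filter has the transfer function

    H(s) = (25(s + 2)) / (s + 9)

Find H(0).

Set s = 0: H(0) = (50) / (9) = 50/9.

H(0) = 50/9 ≈ 5.556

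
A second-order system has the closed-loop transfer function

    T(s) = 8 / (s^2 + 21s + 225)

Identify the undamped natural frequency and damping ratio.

Compare the denominator to the standard form s^2 + 2ζωₙs + ωₙ².
ωₙ² = 225, so ωₙ = 15 rad/s.
2ζωₙ = 21, so ζ = 21/(2·15) = 0.7.
With ζ = 0.7 the response is underdamped.

ωₙ = 15 rad/s, ζ = 0.7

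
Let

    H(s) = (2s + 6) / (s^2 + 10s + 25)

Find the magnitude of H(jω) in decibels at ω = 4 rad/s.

|H(j4)|_dB ≈ -12.3 dB

Substitute s = j4: numerator = 6 + j8, denominator = 9 + j40.
|H(j4)| = |6 + j8| / |9 + j40| = 10 / 41 ≈ 0.2439.
In decibels: 20·log₁₀(0.2439) ≈ -12.3 dB.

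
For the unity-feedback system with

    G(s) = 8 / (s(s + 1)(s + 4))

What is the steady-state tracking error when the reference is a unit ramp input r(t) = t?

G(s) has one pole at the origin.
This is a Type 1 system. Kv = lim_{s→0} s·G(s) = 8/4 = 2.
e_ss = 1/Kv = 1/(2) = 1/2 ≈ 0.5000.

e_ss = 0.5000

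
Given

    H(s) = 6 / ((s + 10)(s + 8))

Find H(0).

H(0) = 3/40 ≈ 0.07500

Set s = 0: H(0) = (6) / (80) = 3/40.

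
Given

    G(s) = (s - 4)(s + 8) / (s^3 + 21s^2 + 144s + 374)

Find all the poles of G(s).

s = -5 + 3j, -5 - 3j, -11

The poles are the roots of the denominator s^3 + 21s^2 + 144s + 374 = 0.
Trying s = -11: the polynomial evaluates to 0, so (s + 11) is a factor.
Dividing out leaves s^2 + 10s + 34 = 0.
The quadratic formula then gives s = -5 ± 3j.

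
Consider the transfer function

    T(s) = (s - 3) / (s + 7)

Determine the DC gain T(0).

Set s = 0: T(0) = (-3) / (7) = -3/7.

T(0) = -3/7 ≈ -0.4286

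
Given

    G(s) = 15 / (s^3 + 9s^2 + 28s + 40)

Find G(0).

Set s = 0: G(0) = (15) / (40) = 3/8.

G(0) = 3/8 ≈ 0.3750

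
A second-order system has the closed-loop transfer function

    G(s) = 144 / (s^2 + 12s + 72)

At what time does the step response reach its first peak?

t_p ≈ 0.5236 s

Comparing s^2 + 12s + 72 to s^2 + 2ζωₙs + ωₙ²: ωₙ = √72 ≈ 8.485 rad/s and ζ = 12/(2·√72) ≈ 0.7071.
ζωₙ = 12/2 = 6, so ω_d = ωₙ√(1−ζ²) = √(ωₙ² − (ζωₙ)²) = √(72 − 6²) = √36 = 6 rad/s.
t_p = π/ω_d = π/6 ≈ 0.5236 s.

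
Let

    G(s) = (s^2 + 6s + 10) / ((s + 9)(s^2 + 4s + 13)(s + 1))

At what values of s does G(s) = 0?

Set the numerator to zero: s^2 + 6s + 10 = 0.
Factoring: (s^2 + 6s + 10) = 0.

s = -3 + j, -3 - j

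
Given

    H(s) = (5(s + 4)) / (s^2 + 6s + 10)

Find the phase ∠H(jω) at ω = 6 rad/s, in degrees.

∠H(j6) ≈ -69.53°

At s = j6: numerator = 20 + j30, denominator = -26 + j36.
∠H = ∠num − ∠den = 56.310° − (125.84°) = -69.53°.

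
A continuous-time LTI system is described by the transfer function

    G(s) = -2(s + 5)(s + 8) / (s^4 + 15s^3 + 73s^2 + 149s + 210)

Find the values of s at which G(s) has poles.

s = -7, -1 + 2j, -1 - 2j, -6

The poles are the roots of the denominator s^4 + 15s^3 + 73s^2 + 149s + 210 = 0.
Trying s = -7: the polynomial evaluates to 0, so (s + 7) is a factor.
Dividing out leaves s^3 + 8s^2 + 17s + 30 = 0.
This factors further as (s^2 + 2s + 5)(s + 6) = 0.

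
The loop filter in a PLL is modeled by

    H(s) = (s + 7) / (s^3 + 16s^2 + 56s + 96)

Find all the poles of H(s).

The poles are the roots of the denominator s^3 + 16s^2 + 56s + 96 = 0.
Trying s = -12: the polynomial evaluates to 0, so (s + 12) is a factor.
Dividing out leaves s^2 + 4s + 8 = 0.
The quadratic formula then gives s = -2 ± 2j.

s = -2 ± 2j, -12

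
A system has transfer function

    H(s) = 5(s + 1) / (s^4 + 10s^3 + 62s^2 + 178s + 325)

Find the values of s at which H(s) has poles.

s = -2 ± 3j, -3 ± 4j

The poles are the roots of the denominator s^4 + 10s^3 + 62s^2 + 178s + 325 = 0.
No real roots exist; factor into two real quadratics: (s^2 + 4s + 13)(s^2 + 6s + 25) = 0.
Each quadratic gives a conjugate pair via the quadratic formula.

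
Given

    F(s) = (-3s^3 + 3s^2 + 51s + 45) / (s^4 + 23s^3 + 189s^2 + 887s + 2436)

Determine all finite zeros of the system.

Set the numerator to zero: -3s^3 + 3s^2 + 51s + 45 = 0, i.e. -3·(s^3 - s^2 - 17s - 15) = 0.
Factoring: (s - 5)(s + 3)(s + 1) = 0.

s = 5, -3, -1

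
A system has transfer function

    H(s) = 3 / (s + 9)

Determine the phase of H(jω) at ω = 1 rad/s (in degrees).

At s = j1: numerator = 3, denominator = 9 + j1.
∠H = ∠num − ∠den = 0° − (6.3402°) = -6.340°.

∠H(j1) ≈ -6.340°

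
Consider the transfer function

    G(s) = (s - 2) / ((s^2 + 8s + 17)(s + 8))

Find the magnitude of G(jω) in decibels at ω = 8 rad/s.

|G(j8)|_dB ≈ -40.7 dB

Substitute s = j8: numerator = -2 + j8, denominator = -888 + j136.
|G(j8)| = |-2 + j8| / |-888 + j136| = 8.2462 / 898.35 ≈ 0.009179.
In decibels: 20·log₁₀(0.009179) ≈ -40.7 dB.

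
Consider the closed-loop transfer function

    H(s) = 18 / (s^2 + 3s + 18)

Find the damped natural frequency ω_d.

ω_d ≈ 3.969 rad/s

Comparing s^2 + 3s + 18 to s^2 + 2ζωₙs + ωₙ²: ωₙ = √18 ≈ 4.243 rad/s and ζ = 3/(2·√18) ≈ 0.3536.
ζωₙ = 3/2 = 1.5, so ω_d = ωₙ√(1−ζ²) = √(ωₙ² − (ζωₙ)²) = √(18 − 1.5²) = √15.75 ≈ 3.969 rad/s.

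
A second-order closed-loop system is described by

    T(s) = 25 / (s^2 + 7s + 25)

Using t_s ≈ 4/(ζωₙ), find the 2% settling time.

t_s ≈ 1.143 s

Comparing s^2 + 7s + 25 to s^2 + 2ζωₙs + ωₙ²: ωₙ = 5 rad/s and ζ = 7/(2·5) = 0.7.
ζωₙ = 7/2 = 3.5, so t_s ≈ 4/(ζωₙ) = 4/3.5 ≈ 1.143 s.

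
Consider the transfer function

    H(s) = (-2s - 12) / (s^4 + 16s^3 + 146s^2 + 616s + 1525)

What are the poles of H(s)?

s = -3 + 4j, -3 - 4j, -5 + 6j, -5 - 6j

The poles are the roots of the denominator s^4 + 16s^3 + 146s^2 + 616s + 1525 = 0.
No real roots exist; factor into two real quadratics: (s^2 + 6s + 25)(s^2 + 10s + 61) = 0.
Each quadratic gives a conjugate pair via the quadratic formula.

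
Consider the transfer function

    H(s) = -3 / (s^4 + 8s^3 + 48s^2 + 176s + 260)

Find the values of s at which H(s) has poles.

s = -1 + 5j, -1 - 5j, -3 + j, -3 - j

The poles are the roots of the denominator s^4 + 8s^3 + 48s^2 + 176s + 260 = 0.
No real roots exist; factor into two real quadratics: (s^2 + 2s + 26)(s^2 + 6s + 10) = 0.
Each quadratic gives a conjugate pair via the quadratic formula.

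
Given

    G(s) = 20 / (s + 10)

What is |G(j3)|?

|G(j3)| ≈ 1.916

Substitute s = j3: numerator = 20, denominator = 10 + j3.
|G(j3)| = |20| / |10 + j3| = 20 / 10.440 ≈ 1.916.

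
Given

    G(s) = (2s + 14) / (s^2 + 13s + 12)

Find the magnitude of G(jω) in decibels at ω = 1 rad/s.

Substitute s = j1: numerator = 14 + j2, denominator = 11 + j13.
|G(j1)| = |14 + j2| / |11 + j13| = 14.142 / 17.029 ≈ 0.8305.
In decibels: 20·log₁₀(0.8305) ≈ -1.61 dB.

|G(j1)|_dB ≈ -1.61 dB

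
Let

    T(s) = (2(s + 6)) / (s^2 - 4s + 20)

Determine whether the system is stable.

The poles can be read from the denominator factors: s = 2 + 4j, 2 - 4j.
Since the pole(s) at s = 2 ± 4j lie in the right half-plane, the system is unstable.

unstable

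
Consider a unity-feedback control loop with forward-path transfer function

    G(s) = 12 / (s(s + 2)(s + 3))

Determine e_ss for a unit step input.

G(s) has one pole at the origin.
This is a Type 1 system; for a step input the steady-state error is zero.

e_ss = 0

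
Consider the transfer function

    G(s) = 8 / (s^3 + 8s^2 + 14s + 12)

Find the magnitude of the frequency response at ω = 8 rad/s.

|G(j8)| ≈ 0.01249

Substitute s = j8: numerator = 8, denominator = -500 - j400.
|G(j8)| = |8| / |-500 - j400| = 8 / 640.31 ≈ 0.01249.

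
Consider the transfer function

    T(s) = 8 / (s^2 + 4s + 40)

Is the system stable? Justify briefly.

stable

The denominator s^2 + 4s + 40 factors as (s^2 + 4s + 40), giving poles at s = -2 + 6j, -2 - 6j.
Since all poles lie strictly in the left half-plane, the system is stable.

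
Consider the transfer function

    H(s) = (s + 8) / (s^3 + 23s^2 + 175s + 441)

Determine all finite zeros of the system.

Set the numerator to zero: s + 8 = 0.
So s = -8.

s = -8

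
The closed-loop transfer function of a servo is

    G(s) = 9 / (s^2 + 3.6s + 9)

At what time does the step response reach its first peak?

t_p ≈ 1.309 s

Comparing s^2 + 3.6s + 9 to s^2 + 2ζωₙs + ωₙ²: ωₙ = 3 rad/s and ζ = 3.6/(2·3) = 0.6.
ζωₙ = 3.6/2 = 1.8, so ω_d = ωₙ√(1−ζ²) = √(ωₙ² − (ζωₙ)²) = √(9 − 1.8²) = √5.76 = 2.400 rad/s.
t_p = π/ω_d = π/2.400 ≈ 1.309 s.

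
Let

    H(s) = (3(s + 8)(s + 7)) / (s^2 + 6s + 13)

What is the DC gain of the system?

H(0) = 168/13 ≈ 12.92

Set s = 0: H(0) = (168) / (13) = 168/13.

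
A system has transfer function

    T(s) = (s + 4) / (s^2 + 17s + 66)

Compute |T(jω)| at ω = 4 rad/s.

|T(j4)| ≈ 0.06702

Substitute s = j4: numerator = 4 + j4, denominator = 50 + j68.
|T(j4)| = |4 + j4| / |50 + j68| = 5.6569 / 84.404 ≈ 0.06702.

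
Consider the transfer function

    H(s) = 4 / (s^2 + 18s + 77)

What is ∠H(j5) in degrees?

∠H(j5) ≈ -59.98°

At s = j5: numerator = 4, denominator = 52 + j90.
∠H = ∠num − ∠den = 0° − (59.982°) = -59.98°.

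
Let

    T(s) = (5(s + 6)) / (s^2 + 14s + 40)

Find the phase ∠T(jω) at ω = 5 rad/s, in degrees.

∠T(j5) ≈ -38.10°

At s = j5: numerator = 30 + j25, denominator = 15 + j70.
∠T = ∠num − ∠den = 39.806° − (77.905°) = -38.10°.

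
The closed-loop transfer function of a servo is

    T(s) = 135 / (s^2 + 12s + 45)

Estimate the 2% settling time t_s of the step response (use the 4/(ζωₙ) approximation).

t_s ≈ 0.6667 s

Comparing s^2 + 12s + 45 to s^2 + 2ζωₙs + ωₙ²: ωₙ = √45 ≈ 6.708 rad/s and ζ = 12/(2·√45) ≈ 0.8944.
ζωₙ = 12/2 = 6, so t_s ≈ 4/(ζωₙ) = 4/6 ≈ 0.6667 s.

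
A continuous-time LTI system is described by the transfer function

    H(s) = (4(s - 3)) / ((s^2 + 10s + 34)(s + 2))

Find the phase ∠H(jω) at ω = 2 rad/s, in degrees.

∠H(j2) ≈ 67.62°

At s = j2: numerator = -12 + j8, denominator = 20 + j100.
∠H = ∠num − ∠den = 146.31° − (78.690°) = 67.62°.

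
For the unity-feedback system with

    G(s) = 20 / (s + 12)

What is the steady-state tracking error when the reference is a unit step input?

e_ss = 0.3750

G(s) has no poles at the origin.
This is a Type 0 system. Kp = lim_{s→0} G(s) = 20/12 = 5/3.
e_ss = 1/(1 + Kp) = 1/(1 + 5/3) = 3/8 ≈ 0.3750.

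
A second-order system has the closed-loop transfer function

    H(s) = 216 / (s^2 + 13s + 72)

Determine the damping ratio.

ζ ≈ 0.7660

Compare the denominator to the standard form s^2 + 2ζωₙs + ωₙ².
ωₙ² = 72, so ωₙ = √72 ≈ 8.485 rad/s.
2ζωₙ = 13, so ζ = 13/(2·√72) ≈ 0.7660.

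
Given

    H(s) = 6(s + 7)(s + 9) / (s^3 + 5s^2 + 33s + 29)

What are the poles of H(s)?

The poles are the roots of the denominator s^3 + 5s^2 + 33s + 29 = 0.
Trying s = -1: the polynomial evaluates to 0, so (s + 1) is a factor.
Dividing out leaves s^2 + 4s + 29 = 0.
The quadratic formula then gives s = -2 ± 5j.

s = -2 ± 5j, -1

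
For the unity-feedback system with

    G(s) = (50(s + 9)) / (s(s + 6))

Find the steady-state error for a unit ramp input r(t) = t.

e_ss = 0.01333

G(s) has one pole at the origin.
This is a Type 1 system. Kv = lim_{s→0} s·G(s) = 450/6 = 75.
e_ss = 1/Kv = 1/(75) = 1/75 ≈ 0.01333.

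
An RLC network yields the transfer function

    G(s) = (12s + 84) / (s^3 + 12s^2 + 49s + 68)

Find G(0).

Set s = 0: G(0) = (84) / (68) = 21/17.

G(0) = 21/17 ≈ 1.235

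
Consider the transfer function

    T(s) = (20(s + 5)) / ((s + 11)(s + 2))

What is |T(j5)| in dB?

|T(j5)|_dB ≈ 6.74 dB

Substitute s = j5: numerator = 100 + j100, denominator = -3 + j65.
|T(j5)| = |100 + j100| / |-3 + j65| = 141.42 / 65.069 ≈ 2.173.
In decibels: 20·log₁₀(2.173) ≈ 6.74 dB.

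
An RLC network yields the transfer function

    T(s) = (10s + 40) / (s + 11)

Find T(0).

Set s = 0: T(0) = (40) / (11) = 40/11.

T(0) = 40/11 ≈ 3.636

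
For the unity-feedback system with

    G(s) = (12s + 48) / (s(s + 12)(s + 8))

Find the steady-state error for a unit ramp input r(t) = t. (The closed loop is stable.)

G(s) has one pole at the origin.
This is a Type 1 system. Kv = lim_{s→0} s·G(s) = 48/96 = 1/2.
e_ss = 1/Kv = 1/(1/2) = 2.

e_ss = 2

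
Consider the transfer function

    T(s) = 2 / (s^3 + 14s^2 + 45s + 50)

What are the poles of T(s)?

The poles are the roots of the denominator s^3 + 14s^2 + 45s + 50 = 0.
Trying s = -10: the polynomial evaluates to 0, so (s + 10) is a factor.
Dividing out leaves s^2 + 4s + 5 = 0.
The quadratic formula then gives s = -2 ± 1j.

s = -2 + j, -2 - j, -10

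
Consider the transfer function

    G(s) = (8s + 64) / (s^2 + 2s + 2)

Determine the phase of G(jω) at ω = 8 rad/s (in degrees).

At s = j8: numerator = 64 + j64, denominator = -62 + j16.
∠G = ∠num − ∠den = 45° − (165.53°) = -120.5°.

∠G(j8) ≈ -120.5°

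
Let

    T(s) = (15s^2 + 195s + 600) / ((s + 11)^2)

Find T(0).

Set s = 0: T(0) = (600) / (121) = 600/121.

T(0) = 600/121 ≈ 4.959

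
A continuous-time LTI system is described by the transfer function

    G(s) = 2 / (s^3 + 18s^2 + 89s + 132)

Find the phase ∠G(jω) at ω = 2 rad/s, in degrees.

∠G(j2) ≈ -70.56°

At s = j2: numerator = 2, denominator = 60 + j170.
∠G = ∠num − ∠den = 0° − (70.560°) = -70.56°.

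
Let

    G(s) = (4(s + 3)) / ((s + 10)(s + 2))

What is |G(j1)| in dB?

Substitute s = j1: numerator = 12 + j4, denominator = 19 + j12.
|G(j1)| = |12 + j4| / |19 + j12| = 12.649 / 22.472 ≈ 0.5629.
In decibels: 20·log₁₀(0.5629) ≈ -4.99 dB.

|G(j1)|_dB ≈ -4.99 dB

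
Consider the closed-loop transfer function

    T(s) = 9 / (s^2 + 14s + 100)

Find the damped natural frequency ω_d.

ω_d ≈ 7.141 rad/s

Comparing s^2 + 14s + 100 to s^2 + 2ζωₙs + ωₙ²: ωₙ = 10 rad/s and ζ = 14/(2·10) = 0.7.
ζωₙ = 14/2 = 7, so ω_d = ωₙ√(1−ζ²) = √(ωₙ² − (ζωₙ)²) = √(100 − 7²) = √51 ≈ 7.141 rad/s.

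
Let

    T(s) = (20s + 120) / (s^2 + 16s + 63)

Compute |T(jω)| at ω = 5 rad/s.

Substitute s = j5: numerator = 120 + j100, denominator = 38 + j80.
|T(j5)| = |120 + j100| / |38 + j80| = 156.20 / 88.566 ≈ 1.764.

|T(j5)| ≈ 1.764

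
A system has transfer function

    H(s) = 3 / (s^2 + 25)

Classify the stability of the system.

The denominator s^2 + 25 factors as (s^2 + 25), giving poles at s = ±5j.
Since the simple pole(s) at s = ±5j lie on the jω-axis with none in the right half-plane, the system is marginally stable.

marginally stable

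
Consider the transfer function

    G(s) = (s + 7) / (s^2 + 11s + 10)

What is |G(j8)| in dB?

Substitute s = j8: numerator = 7 + j8, denominator = -54 + j88.
|G(j8)| = |7 + j8| / |-54 + j88| = 10.630 / 103.25 ≈ 0.1030.
In decibels: 20·log₁₀(0.1030) ≈ -19.7 dB.

|G(j8)|_dB ≈ -19.7 dB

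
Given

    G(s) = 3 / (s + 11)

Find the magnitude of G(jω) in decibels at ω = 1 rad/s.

Substitute s = j1: numerator = 3, denominator = 11 + j1.
|G(j1)| = |3| / |11 + j1| = 3 / 11.045 ≈ 0.2716.
In decibels: 20·log₁₀(0.2716) ≈ -11.3 dB.

|G(j1)|_dB ≈ -11.3 dB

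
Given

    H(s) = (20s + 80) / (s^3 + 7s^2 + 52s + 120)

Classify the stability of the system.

The denominator s^3 + 7s^2 + 52s + 120 factors as (s + 3)(s^2 + 4s + 40), giving poles at s = -3, -2 ± 6j.
Since all poles lie strictly in the left half-plane, the system is stable.

stable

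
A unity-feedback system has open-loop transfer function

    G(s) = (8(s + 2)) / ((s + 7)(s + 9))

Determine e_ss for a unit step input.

G(s) has no poles at the origin.
This is a Type 0 system. Kp = lim_{s→0} G(s) = 16/63.
e_ss = 1/(1 + Kp) = 1/(1 + 16/63) = 63/79 ≈ 0.7975.

e_ss = 0.7975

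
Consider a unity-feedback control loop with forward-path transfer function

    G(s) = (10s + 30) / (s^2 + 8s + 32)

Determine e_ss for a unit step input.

G(s) has no poles at the origin.
This is a Type 0 system. Kp = lim_{s→0} G(s) = 30/32 = 15/16.
e_ss = 1/(1 + Kp) = 1/(1 + 15/16) = 16/31 ≈ 0.5161.

e_ss = 0.5161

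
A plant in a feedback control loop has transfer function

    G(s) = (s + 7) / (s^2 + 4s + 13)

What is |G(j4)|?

Substitute s = j4: numerator = 7 + j4, denominator = -3 + j16.
|G(j4)| = |7 + j4| / |-3 + j16| = 8.0623 / 16.279 ≈ 0.4953.

|G(j4)| ≈ 0.4953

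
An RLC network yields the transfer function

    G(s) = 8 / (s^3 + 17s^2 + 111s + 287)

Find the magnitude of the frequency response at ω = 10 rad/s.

|G(j10)| ≈ 0.005645

Substitute s = j10: numerator = 8, denominator = -1413 + j110.
|G(j10)| = |8| / |-1413 + j110| = 8 / 1417.3 ≈ 0.005645.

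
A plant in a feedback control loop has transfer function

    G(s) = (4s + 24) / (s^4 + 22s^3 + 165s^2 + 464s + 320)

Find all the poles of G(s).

The poles are the roots of the denominator s^4 + 22s^3 + 165s^2 + 464s + 320 = 0.
Trying s = -8: the polynomial evaluates to 0, so (s + 8) is a factor.
Dividing out leaves s^3 + 14s^2 + 53s + 40 = 0.
This factors further as (s + 5)(s + 1)(s + 8) = 0.

s = -8, -5, -1, -8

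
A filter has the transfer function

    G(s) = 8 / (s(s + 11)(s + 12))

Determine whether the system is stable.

marginally stable

The poles can be read from the denominator factors: s = 0, -11, -12.
Since the simple pole(s) at s = 0 lie on the jω-axis with none in the right half-plane, the system is marginally stable.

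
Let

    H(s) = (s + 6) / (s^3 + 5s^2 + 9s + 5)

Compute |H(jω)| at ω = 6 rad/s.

Substitute s = j6: numerator = 6 + j6, denominator = -175 - j162.
|H(j6)| = |6 + j6| / |-175 - j162| = 8.4853 / 238.47 ≈ 0.03558.

|H(j6)| ≈ 0.03558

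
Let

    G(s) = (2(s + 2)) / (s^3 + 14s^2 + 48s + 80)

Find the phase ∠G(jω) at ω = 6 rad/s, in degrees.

At s = j6: numerator = 4 + j12, denominator = -424 + j72.
∠G = ∠num − ∠den = 71.565° − (170.36°) = -98.80°.

∠G(j6) ≈ -98.80°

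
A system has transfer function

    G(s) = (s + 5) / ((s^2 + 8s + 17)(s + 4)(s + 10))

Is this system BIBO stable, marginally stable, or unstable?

stable

The poles can be read from the denominator factors: s = -4 ± j, -4, -10.
Since all poles lie strictly in the left half-plane, the system is stable.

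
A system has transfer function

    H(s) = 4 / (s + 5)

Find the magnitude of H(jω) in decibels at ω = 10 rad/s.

Substitute s = j10: numerator = 4, denominator = 5 + j10.
|H(j10)| = |4| / |5 + j10| = 4 / 11.180 ≈ 0.3578.
In decibels: 20·log₁₀(0.3578) ≈ -8.93 dB.

|H(j10)|_dB ≈ -8.93 dB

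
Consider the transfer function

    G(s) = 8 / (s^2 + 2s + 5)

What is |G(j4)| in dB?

|G(j4)|_dB ≈ -4.61 dB

Substitute s = j4: numerator = 8, denominator = -11 + j8.
|G(j4)| = |8| / |-11 + j8| = 8 / 13.601 ≈ 0.5882.
In decibels: 20·log₁₀(0.5882) ≈ -4.61 dB.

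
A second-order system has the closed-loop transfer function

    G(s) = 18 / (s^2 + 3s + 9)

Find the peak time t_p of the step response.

t_p ≈ 1.209 s

Comparing s^2 + 3s + 9 to s^2 + 2ζωₙs + ωₙ²: ωₙ = 3 rad/s and ζ = 3/(2·3) = 0.5.
ζωₙ = 3/2 = 1.5, so ω_d = ωₙ√(1−ζ²) = √(ωₙ² − (ζωₙ)²) = √(9 − 1.5²) = √6.75 ≈ 2.598 rad/s.
t_p = π/ω_d = π/2.598 ≈ 1.209 s.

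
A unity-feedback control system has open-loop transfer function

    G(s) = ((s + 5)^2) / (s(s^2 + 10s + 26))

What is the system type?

The denominator has 1 factor of s at the origin (free integrator), so this is a Type 1 system.

Type 1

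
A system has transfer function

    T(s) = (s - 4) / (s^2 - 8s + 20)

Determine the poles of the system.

s = 4 ± 2j

The poles are the roots of the denominator s^2 - 8s + 20 = 0.
Using the quadratic formula: s = (8 ± √(-16))/2 = 4 ± 2j.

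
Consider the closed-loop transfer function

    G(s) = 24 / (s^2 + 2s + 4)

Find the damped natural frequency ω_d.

Comparing s^2 + 2s + 4 to s^2 + 2ζωₙs + ωₙ²: ωₙ = 2 rad/s and ζ = 2/(2·2) = 0.5.
ζωₙ = 2/2 = 1, so ω_d = ωₙ√(1−ζ²) = √(ωₙ² − (ζωₙ)²) = √(4 − 1²) = √3 ≈ 1.732 rad/s.

ω_d ≈ 1.732 rad/s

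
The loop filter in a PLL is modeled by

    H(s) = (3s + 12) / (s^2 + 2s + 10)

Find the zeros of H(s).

s = -4

Set the numerator to zero: 3s + 12 = 0, i.e. 3·(s + 4) = 0.
So s = -4.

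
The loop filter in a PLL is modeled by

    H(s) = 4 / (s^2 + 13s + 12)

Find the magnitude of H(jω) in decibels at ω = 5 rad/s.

|H(j5)|_dB ≈ -24.4 dB

Substitute s = j5: numerator = 4, denominator = -13 + j65.
|H(j5)| = |4| / |-13 + j65| = 4 / 66.287 ≈ 0.06034.
In decibels: 20·log₁₀(0.06034) ≈ -24.4 dB.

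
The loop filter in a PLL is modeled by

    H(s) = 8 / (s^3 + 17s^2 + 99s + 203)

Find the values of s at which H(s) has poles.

The poles are the roots of the denominator s^3 + 17s^2 + 99s + 203 = 0.
Trying s = -7: the polynomial evaluates to 0, so (s + 7) is a factor.
Dividing out leaves s^2 + 10s + 29 = 0.
The quadratic formula then gives s = -5 ± 2j.

s = -5 ± 2j, -7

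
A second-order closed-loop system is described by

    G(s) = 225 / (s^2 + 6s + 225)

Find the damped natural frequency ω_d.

ω_d ≈ 14.70 rad/s

Comparing s^2 + 6s + 225 to s^2 + 2ζωₙs + ωₙ²: ωₙ = 15 rad/s and ζ = 6/(2·15) = 0.2.
ζωₙ = 6/2 = 3, so ω_d = ωₙ√(1−ζ²) = √(ωₙ² − (ζωₙ)²) = √(225 − 3²) = √216 ≈ 14.70 rad/s.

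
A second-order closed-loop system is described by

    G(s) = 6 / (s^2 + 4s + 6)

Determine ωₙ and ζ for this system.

ωₙ ≈ 2.449 rad/s, ζ ≈ 0.8165

Compare the denominator to the standard form s^2 + 2ζωₙs + ωₙ².
ωₙ² = 6, so ωₙ = √6 ≈ 2.449 rad/s.
2ζωₙ = 4, so ζ = 4/(2·√6) ≈ 0.8165.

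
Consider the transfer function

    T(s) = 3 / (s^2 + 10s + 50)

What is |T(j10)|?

|T(j10)| ≈ 0.02683

Substitute s = j10: numerator = 3, denominator = -50 + j100.
|T(j10)| = |3| / |-50 + j100| = 3 / 111.80 ≈ 0.02683.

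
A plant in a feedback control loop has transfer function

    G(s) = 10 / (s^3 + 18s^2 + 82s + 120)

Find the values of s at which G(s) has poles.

The poles are the roots of the denominator s^3 + 18s^2 + 82s + 120 = 0.
Trying s = -12: the polynomial evaluates to 0, so (s + 12) is a factor.
Dividing out leaves s^2 + 6s + 10 = 0.
The quadratic formula then gives s = -3 ± 1j.

s = -3 + j, -3 - j, -12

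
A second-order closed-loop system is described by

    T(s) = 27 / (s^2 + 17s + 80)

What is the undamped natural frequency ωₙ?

ωₙ ≈ 8.944 rad/s

Compare the denominator to the standard form s^2 + 2ζωₙs + ωₙ².
ωₙ² = 80, so ωₙ = √80 ≈ 8.944 rad/s.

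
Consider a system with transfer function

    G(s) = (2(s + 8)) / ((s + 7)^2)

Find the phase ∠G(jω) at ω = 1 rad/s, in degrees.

∠G(j1) ≈ -9.135°

At s = j1: numerator = 16 + j2, denominator = 48 + j14.
∠G = ∠num − ∠den = 7.1250° − (16.260°) = -9.135°.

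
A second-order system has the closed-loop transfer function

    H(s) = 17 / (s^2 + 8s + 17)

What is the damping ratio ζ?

Compare the denominator to the standard form s^2 + 2ζωₙs + ωₙ².
ωₙ² = 17, so ωₙ = √17 ≈ 4.123 rad/s.
2ζωₙ = 8, so ζ = 8/(2·√17) ≈ 0.9701.

ζ ≈ 0.9701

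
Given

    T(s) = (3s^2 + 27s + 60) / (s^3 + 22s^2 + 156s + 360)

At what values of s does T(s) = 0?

Set the numerator to zero: 3s^2 + 27s + 60 = 0, i.e. 3·(s^2 + 9s + 20) = 0.
Factoring: (s + 4)(s + 5) = 0.

s = -4, -5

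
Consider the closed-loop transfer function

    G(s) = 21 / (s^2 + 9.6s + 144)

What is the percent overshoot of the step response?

%OS ≈ 25.4%

Comparing s^2 + 9.6s + 144 to s^2 + 2ζωₙs + ωₙ²: ωₙ = 12 rad/s and ζ = 9.6/(2·12) = 0.4.
%OS = 100·exp(−πζ/√(1−ζ²)) = 100·exp(−π·0.4/√(1−0.4²)) ≈ 25.4%.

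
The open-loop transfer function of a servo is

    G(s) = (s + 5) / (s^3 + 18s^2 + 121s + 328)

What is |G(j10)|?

Substitute s = j10: numerator = 5 + j10, denominator = -1472 + j210.
|G(j10)| = |5 + j10| / |-1472 + j210| = 11.180 / 1486.9 ≈ 0.007519.

|G(j10)| ≈ 0.007519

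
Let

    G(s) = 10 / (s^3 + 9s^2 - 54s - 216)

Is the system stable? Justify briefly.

unstable

The denominator s^3 + 9s^2 - 54s - 216 factors as (s + 3)(s - 6)(s + 12), giving poles at s = -3, 6, -12.
Since the pole(s) at s = 6 lie in the right half-plane, the system is unstable.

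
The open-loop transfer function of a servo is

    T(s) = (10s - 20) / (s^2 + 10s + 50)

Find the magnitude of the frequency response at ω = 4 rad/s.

|T(j4)| ≈ 0.8519

Substitute s = j4: numerator = -20 + j40, denominator = 34 + j40.
|T(j4)| = |-20 + j40| / |34 + j40| = 44.721 / 52.498 ≈ 0.8519.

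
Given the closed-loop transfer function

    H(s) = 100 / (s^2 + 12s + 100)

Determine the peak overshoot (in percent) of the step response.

Comparing s^2 + 12s + 100 to s^2 + 2ζωₙs + ωₙ²: ωₙ = 10 rad/s and ζ = 12/(2·10) = 0.6.
%OS = 100·exp(−πζ/√(1−ζ²)) = 100·exp(−π·0.6/√(1−0.6²)) ≈ 9.48%.

%OS ≈ 9.48%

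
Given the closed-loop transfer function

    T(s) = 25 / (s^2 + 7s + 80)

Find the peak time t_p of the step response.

Comparing s^2 + 7s + 80 to s^2 + 2ζωₙs + ωₙ²: ωₙ = √80 ≈ 8.944 rad/s and ζ = 7/(2·√80) ≈ 0.3913.
ζωₙ = 7/2 = 3.5, so ω_d = ωₙ√(1−ζ²) = √(ωₙ² − (ζωₙ)²) = √(80 − 3.5²) = √67.75 ≈ 8.231 rad/s.
t_p = π/ω_d = π/8.231 ≈ 0.3817 s.

t_p ≈ 0.3817 s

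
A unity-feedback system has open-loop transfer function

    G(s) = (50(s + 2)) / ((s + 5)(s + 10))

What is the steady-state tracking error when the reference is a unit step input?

G(s) has no poles at the origin.
This is a Type 0 system. Kp = lim_{s→0} G(s) = 100/50 = 2.
e_ss = 1/(1 + Kp) = 1/(1 + 2) = 1/3 ≈ 0.3333.

e_ss = 0.3333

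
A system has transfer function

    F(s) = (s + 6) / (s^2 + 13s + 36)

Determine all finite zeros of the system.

Set the numerator to zero: s + 6 = 0.
So s = -6.

s = -6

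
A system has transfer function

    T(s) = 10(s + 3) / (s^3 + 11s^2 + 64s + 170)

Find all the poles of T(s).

The poles are the roots of the denominator s^3 + 11s^2 + 64s + 170 = 0.
Trying s = -5: the polynomial evaluates to 0, so (s + 5) is a factor.
Dividing out leaves s^2 + 6s + 34 = 0.
The quadratic formula then gives s = -3 ± 5j.

s = -5, -3 + 5j, -3 - 5j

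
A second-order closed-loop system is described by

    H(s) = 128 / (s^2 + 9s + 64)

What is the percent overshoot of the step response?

%OS ≈ 11.8%

Comparing s^2 + 9s + 64 to s^2 + 2ζωₙs + ωₙ²: ωₙ = 8 rad/s and ζ = 9/(2·8) = 0.5625.
%OS = 100·exp(−πζ/√(1−ζ²)) = 100·exp(−π·0.5625/√(1−0.5625²)) ≈ 11.8%.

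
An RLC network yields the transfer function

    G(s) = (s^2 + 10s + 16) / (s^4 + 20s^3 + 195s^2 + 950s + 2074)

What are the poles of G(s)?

The poles are the roots of the denominator s^4 + 20s^3 + 195s^2 + 950s + 2074 = 0.
No real roots exist; factor into two real quadratics: (s^2 + 10s + 34)(s^2 + 10s + 61) = 0.
Each quadratic gives a conjugate pair via the quadratic formula.

s = -5 ± 3j, -5 ± 6j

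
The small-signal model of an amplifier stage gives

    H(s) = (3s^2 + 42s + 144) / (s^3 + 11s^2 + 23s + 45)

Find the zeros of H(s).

s = -8, -6

Set the numerator to zero: 3s^2 + 42s + 144 = 0, i.e. 3·(s^2 + 14s + 48) = 0.
Factoring: (s + 8)(s + 6) = 0.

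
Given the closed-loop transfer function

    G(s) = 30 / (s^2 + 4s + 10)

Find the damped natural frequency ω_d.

Comparing s^2 + 4s + 10 to s^2 + 2ζωₙs + ωₙ²: ωₙ = √10 ≈ 3.162 rad/s and ζ = 4/(2·√10) ≈ 0.6325.
ζωₙ = 4/2 = 2, so ω_d = ωₙ√(1−ζ²) = √(ωₙ² − (ζωₙ)²) = √(10 − 2²) = √6 ≈ 2.449 rad/s.

ω_d ≈ 2.449 rad/s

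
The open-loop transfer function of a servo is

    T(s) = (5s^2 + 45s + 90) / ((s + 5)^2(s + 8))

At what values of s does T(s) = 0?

Set the numerator to zero: 5s^2 + 45s + 90 = 0, i.e. 5·(s^2 + 9s + 18) = 0.
Factoring: (s + 6)(s + 3) = 0.

s = -6, -3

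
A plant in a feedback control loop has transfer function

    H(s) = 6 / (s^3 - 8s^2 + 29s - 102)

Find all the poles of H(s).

s = 1 + 4j, 1 - 4j, 6

The poles are the roots of the denominator s^3 - 8s^2 + 29s - 102 = 0.
Trying s = 6: the polynomial evaluates to 0, so (s - 6) is a factor.
Dividing out leaves s^2 - 2s + 17 = 0.
The quadratic formula then gives s = 1 ± 4j.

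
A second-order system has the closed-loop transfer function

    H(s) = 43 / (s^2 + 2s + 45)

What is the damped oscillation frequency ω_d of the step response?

ω_d ≈ 6.633 rad/s

Comparing s^2 + 2s + 45 to s^2 + 2ζωₙs + ωₙ²: ωₙ = √45 ≈ 6.708 rad/s and ζ = 2/(2·√45) ≈ 0.1491.
ζωₙ = 2/2 = 1, so ω_d = ωₙ√(1−ζ²) = √(ωₙ² − (ζωₙ)²) = √(45 − 1²) = √44 ≈ 6.633 rad/s.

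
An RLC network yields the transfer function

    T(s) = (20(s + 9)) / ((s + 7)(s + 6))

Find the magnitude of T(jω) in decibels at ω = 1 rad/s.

|T(j1)|_dB ≈ 12.5 dB

Substitute s = j1: numerator = 180 + j20, denominator = 41 + j13.
|T(j1)| = |180 + j20| / |41 + j13| = 181.11 / 43.012 ≈ 4.211.
In decibels: 20·log₁₀(4.211) ≈ 12.5 dB.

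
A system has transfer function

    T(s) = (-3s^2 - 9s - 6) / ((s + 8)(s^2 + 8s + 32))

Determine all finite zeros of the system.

s = -2, -1

Set the numerator to zero: -3s^2 - 9s - 6 = 0, i.e. -3·(s^2 + 3s + 2) = 0.
Factoring: (s + 2)(s + 1) = 0.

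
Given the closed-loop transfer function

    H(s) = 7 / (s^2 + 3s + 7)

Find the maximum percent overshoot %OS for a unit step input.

%OS ≈ 11.5%

Comparing s^2 + 3s + 7 to s^2 + 2ζωₙs + ωₙ²: ωₙ = √7 ≈ 2.646 rad/s and ζ = 3/(2·√7) ≈ 0.5669.
%OS = 100·exp(−πζ/√(1−ζ²)) = 100·exp(−π·0.5669/√(1−0.5669²)) ≈ 11.5%.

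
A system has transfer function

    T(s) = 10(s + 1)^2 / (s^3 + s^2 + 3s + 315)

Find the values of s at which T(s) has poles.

s = 3 + 6j, 3 - 6j, -7

The poles are the roots of the denominator s^3 + s^2 + 3s + 315 = 0.
Trying s = -7: the polynomial evaluates to 0, so (s + 7) is a factor.
Dividing out leaves s^2 - 6s + 45 = 0.
The quadratic formula then gives s = 3 ± 6j.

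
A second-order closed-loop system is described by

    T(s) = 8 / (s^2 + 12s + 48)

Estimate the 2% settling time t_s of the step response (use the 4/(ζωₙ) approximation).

t_s ≈ 0.6667 s

Comparing s^2 + 12s + 48 to s^2 + 2ζωₙs + ωₙ²: ωₙ = √48 ≈ 6.928 rad/s and ζ = 12/(2·√48) ≈ 0.8660.
ζωₙ = 12/2 = 6, so t_s ≈ 4/(ζωₙ) = 4/6 ≈ 0.6667 s.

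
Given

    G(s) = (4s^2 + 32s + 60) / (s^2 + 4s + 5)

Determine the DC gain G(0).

G(0) = 12

Set s = 0: G(0) = (60) / (5) = 12.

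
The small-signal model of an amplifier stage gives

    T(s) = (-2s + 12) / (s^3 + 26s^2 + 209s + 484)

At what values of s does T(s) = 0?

s = 6

Set the numerator to zero: -2s + 12 = 0, i.e. -2·(s - 6) = 0.
So s = 6.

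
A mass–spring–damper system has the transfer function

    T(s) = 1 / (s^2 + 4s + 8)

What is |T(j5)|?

Substitute s = j5: numerator = 1, denominator = -17 + j20.
|T(j5)| = |1| / |-17 + j20| = 1 / 26.249 ≈ 0.03810.

|T(j5)| ≈ 0.03810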